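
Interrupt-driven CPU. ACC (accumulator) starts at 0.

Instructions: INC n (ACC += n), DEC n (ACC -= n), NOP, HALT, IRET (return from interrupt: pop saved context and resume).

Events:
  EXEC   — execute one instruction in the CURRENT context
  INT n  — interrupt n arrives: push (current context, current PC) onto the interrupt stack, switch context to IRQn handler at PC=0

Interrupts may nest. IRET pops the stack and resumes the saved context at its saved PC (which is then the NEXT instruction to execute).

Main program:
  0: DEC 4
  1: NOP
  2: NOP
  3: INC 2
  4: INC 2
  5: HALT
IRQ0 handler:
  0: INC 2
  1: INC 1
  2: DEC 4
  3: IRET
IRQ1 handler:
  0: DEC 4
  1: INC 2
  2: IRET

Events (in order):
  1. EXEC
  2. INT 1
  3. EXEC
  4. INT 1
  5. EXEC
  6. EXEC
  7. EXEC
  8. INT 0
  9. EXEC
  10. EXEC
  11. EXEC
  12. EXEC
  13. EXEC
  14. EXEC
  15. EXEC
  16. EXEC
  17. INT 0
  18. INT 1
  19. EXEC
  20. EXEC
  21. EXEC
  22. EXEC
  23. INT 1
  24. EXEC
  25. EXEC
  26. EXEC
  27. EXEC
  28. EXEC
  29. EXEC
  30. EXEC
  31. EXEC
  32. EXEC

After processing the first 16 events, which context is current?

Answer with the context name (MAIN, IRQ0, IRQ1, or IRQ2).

Event 1 (EXEC): [MAIN] PC=0: DEC 4 -> ACC=-4
Event 2 (INT 1): INT 1 arrives: push (MAIN, PC=1), enter IRQ1 at PC=0 (depth now 1)
Event 3 (EXEC): [IRQ1] PC=0: DEC 4 -> ACC=-8
Event 4 (INT 1): INT 1 arrives: push (IRQ1, PC=1), enter IRQ1 at PC=0 (depth now 2)
Event 5 (EXEC): [IRQ1] PC=0: DEC 4 -> ACC=-12
Event 6 (EXEC): [IRQ1] PC=1: INC 2 -> ACC=-10
Event 7 (EXEC): [IRQ1] PC=2: IRET -> resume IRQ1 at PC=1 (depth now 1)
Event 8 (INT 0): INT 0 arrives: push (IRQ1, PC=1), enter IRQ0 at PC=0 (depth now 2)
Event 9 (EXEC): [IRQ0] PC=0: INC 2 -> ACC=-8
Event 10 (EXEC): [IRQ0] PC=1: INC 1 -> ACC=-7
Event 11 (EXEC): [IRQ0] PC=2: DEC 4 -> ACC=-11
Event 12 (EXEC): [IRQ0] PC=3: IRET -> resume IRQ1 at PC=1 (depth now 1)
Event 13 (EXEC): [IRQ1] PC=1: INC 2 -> ACC=-9
Event 14 (EXEC): [IRQ1] PC=2: IRET -> resume MAIN at PC=1 (depth now 0)
Event 15 (EXEC): [MAIN] PC=1: NOP
Event 16 (EXEC): [MAIN] PC=2: NOP

Answer: MAIN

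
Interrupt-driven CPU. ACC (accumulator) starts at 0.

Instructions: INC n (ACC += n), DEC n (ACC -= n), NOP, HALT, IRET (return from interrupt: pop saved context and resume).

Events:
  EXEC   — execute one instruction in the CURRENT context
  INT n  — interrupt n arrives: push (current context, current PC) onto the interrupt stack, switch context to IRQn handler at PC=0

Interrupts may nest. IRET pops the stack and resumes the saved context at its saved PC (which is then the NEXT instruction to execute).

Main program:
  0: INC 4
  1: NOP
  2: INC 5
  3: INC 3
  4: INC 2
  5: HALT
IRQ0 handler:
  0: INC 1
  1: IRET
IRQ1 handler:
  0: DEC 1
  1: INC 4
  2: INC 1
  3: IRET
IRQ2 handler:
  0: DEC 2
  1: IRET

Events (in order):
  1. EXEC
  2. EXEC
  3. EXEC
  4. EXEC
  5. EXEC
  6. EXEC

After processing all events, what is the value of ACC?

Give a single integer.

Event 1 (EXEC): [MAIN] PC=0: INC 4 -> ACC=4
Event 2 (EXEC): [MAIN] PC=1: NOP
Event 3 (EXEC): [MAIN] PC=2: INC 5 -> ACC=9
Event 4 (EXEC): [MAIN] PC=3: INC 3 -> ACC=12
Event 5 (EXEC): [MAIN] PC=4: INC 2 -> ACC=14
Event 6 (EXEC): [MAIN] PC=5: HALT

Answer: 14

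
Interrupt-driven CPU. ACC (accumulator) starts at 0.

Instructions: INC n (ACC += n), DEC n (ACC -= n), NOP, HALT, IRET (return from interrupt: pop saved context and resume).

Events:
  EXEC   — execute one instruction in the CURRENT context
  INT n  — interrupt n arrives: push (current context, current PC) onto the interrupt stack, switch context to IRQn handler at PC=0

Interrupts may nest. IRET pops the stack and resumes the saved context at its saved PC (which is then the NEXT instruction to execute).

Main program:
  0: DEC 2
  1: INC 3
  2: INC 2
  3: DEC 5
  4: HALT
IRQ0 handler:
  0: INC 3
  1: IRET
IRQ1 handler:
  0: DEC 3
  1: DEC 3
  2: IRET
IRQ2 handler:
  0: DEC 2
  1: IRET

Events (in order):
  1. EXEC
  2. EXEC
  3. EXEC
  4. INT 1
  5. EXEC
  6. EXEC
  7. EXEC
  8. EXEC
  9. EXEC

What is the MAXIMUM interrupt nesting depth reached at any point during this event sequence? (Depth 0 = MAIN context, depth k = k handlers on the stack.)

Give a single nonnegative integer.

Answer: 1

Derivation:
Event 1 (EXEC): [MAIN] PC=0: DEC 2 -> ACC=-2 [depth=0]
Event 2 (EXEC): [MAIN] PC=1: INC 3 -> ACC=1 [depth=0]
Event 3 (EXEC): [MAIN] PC=2: INC 2 -> ACC=3 [depth=0]
Event 4 (INT 1): INT 1 arrives: push (MAIN, PC=3), enter IRQ1 at PC=0 (depth now 1) [depth=1]
Event 5 (EXEC): [IRQ1] PC=0: DEC 3 -> ACC=0 [depth=1]
Event 6 (EXEC): [IRQ1] PC=1: DEC 3 -> ACC=-3 [depth=1]
Event 7 (EXEC): [IRQ1] PC=2: IRET -> resume MAIN at PC=3 (depth now 0) [depth=0]
Event 8 (EXEC): [MAIN] PC=3: DEC 5 -> ACC=-8 [depth=0]
Event 9 (EXEC): [MAIN] PC=4: HALT [depth=0]
Max depth observed: 1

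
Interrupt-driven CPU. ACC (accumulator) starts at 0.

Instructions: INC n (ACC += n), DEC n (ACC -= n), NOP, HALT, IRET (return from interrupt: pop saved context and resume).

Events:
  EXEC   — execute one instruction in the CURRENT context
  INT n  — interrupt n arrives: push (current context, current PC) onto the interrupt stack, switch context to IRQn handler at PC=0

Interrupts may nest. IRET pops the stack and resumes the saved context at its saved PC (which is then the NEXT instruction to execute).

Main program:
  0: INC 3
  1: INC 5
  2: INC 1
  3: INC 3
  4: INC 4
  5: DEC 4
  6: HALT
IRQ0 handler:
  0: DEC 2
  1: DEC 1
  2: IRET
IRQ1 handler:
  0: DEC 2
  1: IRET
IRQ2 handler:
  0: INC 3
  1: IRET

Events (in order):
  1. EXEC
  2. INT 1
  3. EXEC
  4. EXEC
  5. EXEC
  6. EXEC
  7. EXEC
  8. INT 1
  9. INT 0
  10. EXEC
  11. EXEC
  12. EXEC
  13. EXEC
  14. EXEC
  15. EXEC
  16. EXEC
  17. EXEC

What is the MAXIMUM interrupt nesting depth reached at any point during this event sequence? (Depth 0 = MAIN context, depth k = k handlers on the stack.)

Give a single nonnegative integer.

Answer: 2

Derivation:
Event 1 (EXEC): [MAIN] PC=0: INC 3 -> ACC=3 [depth=0]
Event 2 (INT 1): INT 1 arrives: push (MAIN, PC=1), enter IRQ1 at PC=0 (depth now 1) [depth=1]
Event 3 (EXEC): [IRQ1] PC=0: DEC 2 -> ACC=1 [depth=1]
Event 4 (EXEC): [IRQ1] PC=1: IRET -> resume MAIN at PC=1 (depth now 0) [depth=0]
Event 5 (EXEC): [MAIN] PC=1: INC 5 -> ACC=6 [depth=0]
Event 6 (EXEC): [MAIN] PC=2: INC 1 -> ACC=7 [depth=0]
Event 7 (EXEC): [MAIN] PC=3: INC 3 -> ACC=10 [depth=0]
Event 8 (INT 1): INT 1 arrives: push (MAIN, PC=4), enter IRQ1 at PC=0 (depth now 1) [depth=1]
Event 9 (INT 0): INT 0 arrives: push (IRQ1, PC=0), enter IRQ0 at PC=0 (depth now 2) [depth=2]
Event 10 (EXEC): [IRQ0] PC=0: DEC 2 -> ACC=8 [depth=2]
Event 11 (EXEC): [IRQ0] PC=1: DEC 1 -> ACC=7 [depth=2]
Event 12 (EXEC): [IRQ0] PC=2: IRET -> resume IRQ1 at PC=0 (depth now 1) [depth=1]
Event 13 (EXEC): [IRQ1] PC=0: DEC 2 -> ACC=5 [depth=1]
Event 14 (EXEC): [IRQ1] PC=1: IRET -> resume MAIN at PC=4 (depth now 0) [depth=0]
Event 15 (EXEC): [MAIN] PC=4: INC 4 -> ACC=9 [depth=0]
Event 16 (EXEC): [MAIN] PC=5: DEC 4 -> ACC=5 [depth=0]
Event 17 (EXEC): [MAIN] PC=6: HALT [depth=0]
Max depth observed: 2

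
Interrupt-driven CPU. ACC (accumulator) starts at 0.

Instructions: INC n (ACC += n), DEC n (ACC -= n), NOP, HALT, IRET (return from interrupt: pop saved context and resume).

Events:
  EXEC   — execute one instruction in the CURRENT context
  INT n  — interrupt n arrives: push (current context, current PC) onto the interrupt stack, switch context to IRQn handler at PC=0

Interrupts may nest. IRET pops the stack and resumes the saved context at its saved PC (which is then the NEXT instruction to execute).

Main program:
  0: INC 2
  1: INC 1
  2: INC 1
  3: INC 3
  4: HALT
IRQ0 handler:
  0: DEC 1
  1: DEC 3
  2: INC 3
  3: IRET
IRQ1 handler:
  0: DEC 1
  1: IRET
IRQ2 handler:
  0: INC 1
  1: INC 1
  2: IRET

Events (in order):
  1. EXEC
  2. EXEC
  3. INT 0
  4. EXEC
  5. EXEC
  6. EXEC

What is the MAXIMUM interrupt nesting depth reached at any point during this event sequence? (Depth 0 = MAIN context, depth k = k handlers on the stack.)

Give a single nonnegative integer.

Event 1 (EXEC): [MAIN] PC=0: INC 2 -> ACC=2 [depth=0]
Event 2 (EXEC): [MAIN] PC=1: INC 1 -> ACC=3 [depth=0]
Event 3 (INT 0): INT 0 arrives: push (MAIN, PC=2), enter IRQ0 at PC=0 (depth now 1) [depth=1]
Event 4 (EXEC): [IRQ0] PC=0: DEC 1 -> ACC=2 [depth=1]
Event 5 (EXEC): [IRQ0] PC=1: DEC 3 -> ACC=-1 [depth=1]
Event 6 (EXEC): [IRQ0] PC=2: INC 3 -> ACC=2 [depth=1]
Max depth observed: 1

Answer: 1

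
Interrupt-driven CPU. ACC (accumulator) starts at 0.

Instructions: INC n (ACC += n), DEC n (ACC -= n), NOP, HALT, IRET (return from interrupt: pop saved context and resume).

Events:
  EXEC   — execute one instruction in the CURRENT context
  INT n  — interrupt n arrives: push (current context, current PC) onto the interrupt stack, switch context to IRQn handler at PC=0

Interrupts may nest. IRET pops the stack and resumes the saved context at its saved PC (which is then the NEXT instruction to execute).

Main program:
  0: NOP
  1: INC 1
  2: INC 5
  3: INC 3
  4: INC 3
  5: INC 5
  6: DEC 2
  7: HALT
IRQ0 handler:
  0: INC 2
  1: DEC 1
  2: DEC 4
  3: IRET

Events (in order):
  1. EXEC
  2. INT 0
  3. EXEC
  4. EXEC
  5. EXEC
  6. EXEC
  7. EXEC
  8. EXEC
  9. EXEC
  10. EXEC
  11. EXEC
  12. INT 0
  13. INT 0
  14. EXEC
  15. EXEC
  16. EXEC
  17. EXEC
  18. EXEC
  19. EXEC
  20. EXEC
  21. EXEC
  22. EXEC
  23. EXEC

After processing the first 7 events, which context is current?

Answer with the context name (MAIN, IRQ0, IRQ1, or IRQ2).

Answer: MAIN

Derivation:
Event 1 (EXEC): [MAIN] PC=0: NOP
Event 2 (INT 0): INT 0 arrives: push (MAIN, PC=1), enter IRQ0 at PC=0 (depth now 1)
Event 3 (EXEC): [IRQ0] PC=0: INC 2 -> ACC=2
Event 4 (EXEC): [IRQ0] PC=1: DEC 1 -> ACC=1
Event 5 (EXEC): [IRQ0] PC=2: DEC 4 -> ACC=-3
Event 6 (EXEC): [IRQ0] PC=3: IRET -> resume MAIN at PC=1 (depth now 0)
Event 7 (EXEC): [MAIN] PC=1: INC 1 -> ACC=-2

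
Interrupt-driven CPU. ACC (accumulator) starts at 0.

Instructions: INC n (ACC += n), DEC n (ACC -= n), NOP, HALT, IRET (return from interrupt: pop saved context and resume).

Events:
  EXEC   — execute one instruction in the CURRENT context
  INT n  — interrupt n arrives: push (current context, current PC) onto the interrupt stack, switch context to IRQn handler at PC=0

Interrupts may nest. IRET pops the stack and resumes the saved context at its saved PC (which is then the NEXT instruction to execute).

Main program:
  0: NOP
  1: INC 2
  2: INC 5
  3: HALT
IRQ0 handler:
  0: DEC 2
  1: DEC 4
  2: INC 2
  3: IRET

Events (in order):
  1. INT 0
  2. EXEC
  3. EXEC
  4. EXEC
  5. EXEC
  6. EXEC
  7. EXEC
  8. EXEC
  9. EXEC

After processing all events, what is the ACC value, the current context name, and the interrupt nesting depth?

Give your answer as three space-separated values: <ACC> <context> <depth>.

Event 1 (INT 0): INT 0 arrives: push (MAIN, PC=0), enter IRQ0 at PC=0 (depth now 1)
Event 2 (EXEC): [IRQ0] PC=0: DEC 2 -> ACC=-2
Event 3 (EXEC): [IRQ0] PC=1: DEC 4 -> ACC=-6
Event 4 (EXEC): [IRQ0] PC=2: INC 2 -> ACC=-4
Event 5 (EXEC): [IRQ0] PC=3: IRET -> resume MAIN at PC=0 (depth now 0)
Event 6 (EXEC): [MAIN] PC=0: NOP
Event 7 (EXEC): [MAIN] PC=1: INC 2 -> ACC=-2
Event 8 (EXEC): [MAIN] PC=2: INC 5 -> ACC=3
Event 9 (EXEC): [MAIN] PC=3: HALT

Answer: 3 MAIN 0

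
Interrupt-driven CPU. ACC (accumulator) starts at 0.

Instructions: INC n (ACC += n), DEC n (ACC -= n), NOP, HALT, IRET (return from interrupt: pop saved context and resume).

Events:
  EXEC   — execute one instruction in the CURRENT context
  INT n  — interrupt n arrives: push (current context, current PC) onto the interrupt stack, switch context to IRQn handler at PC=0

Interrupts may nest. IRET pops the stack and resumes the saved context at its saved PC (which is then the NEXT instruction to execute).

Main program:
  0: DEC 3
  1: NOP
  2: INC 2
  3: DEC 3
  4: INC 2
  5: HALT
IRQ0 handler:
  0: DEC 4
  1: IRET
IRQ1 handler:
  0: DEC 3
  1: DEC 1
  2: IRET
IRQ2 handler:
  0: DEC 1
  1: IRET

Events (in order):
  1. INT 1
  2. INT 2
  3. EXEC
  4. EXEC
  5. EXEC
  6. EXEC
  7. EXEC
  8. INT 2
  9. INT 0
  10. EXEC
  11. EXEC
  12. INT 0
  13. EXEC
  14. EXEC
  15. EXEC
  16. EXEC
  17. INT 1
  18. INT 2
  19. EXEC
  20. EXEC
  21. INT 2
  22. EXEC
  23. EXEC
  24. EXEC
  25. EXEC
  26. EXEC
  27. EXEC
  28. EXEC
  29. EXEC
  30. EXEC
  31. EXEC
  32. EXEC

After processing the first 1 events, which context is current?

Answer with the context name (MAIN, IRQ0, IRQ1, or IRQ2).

Event 1 (INT 1): INT 1 arrives: push (MAIN, PC=0), enter IRQ1 at PC=0 (depth now 1)

Answer: IRQ1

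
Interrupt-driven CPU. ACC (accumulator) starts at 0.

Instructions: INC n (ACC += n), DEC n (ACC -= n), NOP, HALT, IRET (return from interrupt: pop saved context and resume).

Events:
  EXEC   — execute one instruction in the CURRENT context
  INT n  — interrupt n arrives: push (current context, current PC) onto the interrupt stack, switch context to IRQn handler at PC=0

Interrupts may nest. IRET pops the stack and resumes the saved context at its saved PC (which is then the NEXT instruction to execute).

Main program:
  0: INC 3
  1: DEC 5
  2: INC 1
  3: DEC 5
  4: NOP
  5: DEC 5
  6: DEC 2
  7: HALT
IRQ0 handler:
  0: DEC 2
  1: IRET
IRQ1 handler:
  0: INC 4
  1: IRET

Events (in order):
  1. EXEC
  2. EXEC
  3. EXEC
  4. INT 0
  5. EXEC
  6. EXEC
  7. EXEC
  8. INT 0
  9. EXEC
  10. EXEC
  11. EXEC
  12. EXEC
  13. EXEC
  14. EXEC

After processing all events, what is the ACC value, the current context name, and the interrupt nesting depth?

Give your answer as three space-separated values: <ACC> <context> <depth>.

Answer: -17 MAIN 0

Derivation:
Event 1 (EXEC): [MAIN] PC=0: INC 3 -> ACC=3
Event 2 (EXEC): [MAIN] PC=1: DEC 5 -> ACC=-2
Event 3 (EXEC): [MAIN] PC=2: INC 1 -> ACC=-1
Event 4 (INT 0): INT 0 arrives: push (MAIN, PC=3), enter IRQ0 at PC=0 (depth now 1)
Event 5 (EXEC): [IRQ0] PC=0: DEC 2 -> ACC=-3
Event 6 (EXEC): [IRQ0] PC=1: IRET -> resume MAIN at PC=3 (depth now 0)
Event 7 (EXEC): [MAIN] PC=3: DEC 5 -> ACC=-8
Event 8 (INT 0): INT 0 arrives: push (MAIN, PC=4), enter IRQ0 at PC=0 (depth now 1)
Event 9 (EXEC): [IRQ0] PC=0: DEC 2 -> ACC=-10
Event 10 (EXEC): [IRQ0] PC=1: IRET -> resume MAIN at PC=4 (depth now 0)
Event 11 (EXEC): [MAIN] PC=4: NOP
Event 12 (EXEC): [MAIN] PC=5: DEC 5 -> ACC=-15
Event 13 (EXEC): [MAIN] PC=6: DEC 2 -> ACC=-17
Event 14 (EXEC): [MAIN] PC=7: HALT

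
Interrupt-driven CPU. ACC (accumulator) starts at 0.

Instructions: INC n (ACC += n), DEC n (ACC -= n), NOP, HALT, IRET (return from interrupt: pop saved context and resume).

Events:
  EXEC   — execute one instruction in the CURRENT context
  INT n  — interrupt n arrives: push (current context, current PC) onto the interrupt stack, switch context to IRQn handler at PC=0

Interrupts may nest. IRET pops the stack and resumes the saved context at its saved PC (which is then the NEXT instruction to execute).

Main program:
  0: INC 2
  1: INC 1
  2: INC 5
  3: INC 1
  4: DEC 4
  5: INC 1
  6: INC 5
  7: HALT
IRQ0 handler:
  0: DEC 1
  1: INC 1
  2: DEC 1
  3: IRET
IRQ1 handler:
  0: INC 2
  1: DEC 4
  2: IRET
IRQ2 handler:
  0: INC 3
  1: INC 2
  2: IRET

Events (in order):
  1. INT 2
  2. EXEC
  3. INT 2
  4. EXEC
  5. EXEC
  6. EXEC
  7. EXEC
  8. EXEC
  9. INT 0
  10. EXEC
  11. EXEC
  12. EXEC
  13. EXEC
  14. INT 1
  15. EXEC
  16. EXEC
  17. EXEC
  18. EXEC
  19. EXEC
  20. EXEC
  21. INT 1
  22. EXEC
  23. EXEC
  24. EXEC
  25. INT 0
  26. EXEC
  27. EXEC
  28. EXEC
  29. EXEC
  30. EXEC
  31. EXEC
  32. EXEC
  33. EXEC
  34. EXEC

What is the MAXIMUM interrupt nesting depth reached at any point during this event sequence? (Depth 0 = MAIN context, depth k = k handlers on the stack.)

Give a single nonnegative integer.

Event 1 (INT 2): INT 2 arrives: push (MAIN, PC=0), enter IRQ2 at PC=0 (depth now 1) [depth=1]
Event 2 (EXEC): [IRQ2] PC=0: INC 3 -> ACC=3 [depth=1]
Event 3 (INT 2): INT 2 arrives: push (IRQ2, PC=1), enter IRQ2 at PC=0 (depth now 2) [depth=2]
Event 4 (EXEC): [IRQ2] PC=0: INC 3 -> ACC=6 [depth=2]
Event 5 (EXEC): [IRQ2] PC=1: INC 2 -> ACC=8 [depth=2]
Event 6 (EXEC): [IRQ2] PC=2: IRET -> resume IRQ2 at PC=1 (depth now 1) [depth=1]
Event 7 (EXEC): [IRQ2] PC=1: INC 2 -> ACC=10 [depth=1]
Event 8 (EXEC): [IRQ2] PC=2: IRET -> resume MAIN at PC=0 (depth now 0) [depth=0]
Event 9 (INT 0): INT 0 arrives: push (MAIN, PC=0), enter IRQ0 at PC=0 (depth now 1) [depth=1]
Event 10 (EXEC): [IRQ0] PC=0: DEC 1 -> ACC=9 [depth=1]
Event 11 (EXEC): [IRQ0] PC=1: INC 1 -> ACC=10 [depth=1]
Event 12 (EXEC): [IRQ0] PC=2: DEC 1 -> ACC=9 [depth=1]
Event 13 (EXEC): [IRQ0] PC=3: IRET -> resume MAIN at PC=0 (depth now 0) [depth=0]
Event 14 (INT 1): INT 1 arrives: push (MAIN, PC=0), enter IRQ1 at PC=0 (depth now 1) [depth=1]
Event 15 (EXEC): [IRQ1] PC=0: INC 2 -> ACC=11 [depth=1]
Event 16 (EXEC): [IRQ1] PC=1: DEC 4 -> ACC=7 [depth=1]
Event 17 (EXEC): [IRQ1] PC=2: IRET -> resume MAIN at PC=0 (depth now 0) [depth=0]
Event 18 (EXEC): [MAIN] PC=0: INC 2 -> ACC=9 [depth=0]
Event 19 (EXEC): [MAIN] PC=1: INC 1 -> ACC=10 [depth=0]
Event 20 (EXEC): [MAIN] PC=2: INC 5 -> ACC=15 [depth=0]
Event 21 (INT 1): INT 1 arrives: push (MAIN, PC=3), enter IRQ1 at PC=0 (depth now 1) [depth=1]
Event 22 (EXEC): [IRQ1] PC=0: INC 2 -> ACC=17 [depth=1]
Event 23 (EXEC): [IRQ1] PC=1: DEC 4 -> ACC=13 [depth=1]
Event 24 (EXEC): [IRQ1] PC=2: IRET -> resume MAIN at PC=3 (depth now 0) [depth=0]
Event 25 (INT 0): INT 0 arrives: push (MAIN, PC=3), enter IRQ0 at PC=0 (depth now 1) [depth=1]
Event 26 (EXEC): [IRQ0] PC=0: DEC 1 -> ACC=12 [depth=1]
Event 27 (EXEC): [IRQ0] PC=1: INC 1 -> ACC=13 [depth=1]
Event 28 (EXEC): [IRQ0] PC=2: DEC 1 -> ACC=12 [depth=1]
Event 29 (EXEC): [IRQ0] PC=3: IRET -> resume MAIN at PC=3 (depth now 0) [depth=0]
Event 30 (EXEC): [MAIN] PC=3: INC 1 -> ACC=13 [depth=0]
Event 31 (EXEC): [MAIN] PC=4: DEC 4 -> ACC=9 [depth=0]
Event 32 (EXEC): [MAIN] PC=5: INC 1 -> ACC=10 [depth=0]
Event 33 (EXEC): [MAIN] PC=6: INC 5 -> ACC=15 [depth=0]
Event 34 (EXEC): [MAIN] PC=7: HALT [depth=0]
Max depth observed: 2

Answer: 2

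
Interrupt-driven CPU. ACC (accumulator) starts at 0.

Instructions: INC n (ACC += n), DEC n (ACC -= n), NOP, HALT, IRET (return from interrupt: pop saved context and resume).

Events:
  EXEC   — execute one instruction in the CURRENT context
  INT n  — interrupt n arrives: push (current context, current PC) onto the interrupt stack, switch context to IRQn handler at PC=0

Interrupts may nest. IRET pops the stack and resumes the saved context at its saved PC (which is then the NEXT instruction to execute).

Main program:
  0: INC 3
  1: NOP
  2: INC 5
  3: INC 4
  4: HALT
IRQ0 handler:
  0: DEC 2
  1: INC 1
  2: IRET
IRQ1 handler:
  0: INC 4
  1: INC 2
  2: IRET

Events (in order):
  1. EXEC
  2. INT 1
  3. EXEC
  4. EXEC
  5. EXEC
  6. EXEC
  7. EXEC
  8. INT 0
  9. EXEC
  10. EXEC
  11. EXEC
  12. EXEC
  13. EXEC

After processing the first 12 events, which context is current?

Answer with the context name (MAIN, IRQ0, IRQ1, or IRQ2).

Answer: MAIN

Derivation:
Event 1 (EXEC): [MAIN] PC=0: INC 3 -> ACC=3
Event 2 (INT 1): INT 1 arrives: push (MAIN, PC=1), enter IRQ1 at PC=0 (depth now 1)
Event 3 (EXEC): [IRQ1] PC=0: INC 4 -> ACC=7
Event 4 (EXEC): [IRQ1] PC=1: INC 2 -> ACC=9
Event 5 (EXEC): [IRQ1] PC=2: IRET -> resume MAIN at PC=1 (depth now 0)
Event 6 (EXEC): [MAIN] PC=1: NOP
Event 7 (EXEC): [MAIN] PC=2: INC 5 -> ACC=14
Event 8 (INT 0): INT 0 arrives: push (MAIN, PC=3), enter IRQ0 at PC=0 (depth now 1)
Event 9 (EXEC): [IRQ0] PC=0: DEC 2 -> ACC=12
Event 10 (EXEC): [IRQ0] PC=1: INC 1 -> ACC=13
Event 11 (EXEC): [IRQ0] PC=2: IRET -> resume MAIN at PC=3 (depth now 0)
Event 12 (EXEC): [MAIN] PC=3: INC 4 -> ACC=17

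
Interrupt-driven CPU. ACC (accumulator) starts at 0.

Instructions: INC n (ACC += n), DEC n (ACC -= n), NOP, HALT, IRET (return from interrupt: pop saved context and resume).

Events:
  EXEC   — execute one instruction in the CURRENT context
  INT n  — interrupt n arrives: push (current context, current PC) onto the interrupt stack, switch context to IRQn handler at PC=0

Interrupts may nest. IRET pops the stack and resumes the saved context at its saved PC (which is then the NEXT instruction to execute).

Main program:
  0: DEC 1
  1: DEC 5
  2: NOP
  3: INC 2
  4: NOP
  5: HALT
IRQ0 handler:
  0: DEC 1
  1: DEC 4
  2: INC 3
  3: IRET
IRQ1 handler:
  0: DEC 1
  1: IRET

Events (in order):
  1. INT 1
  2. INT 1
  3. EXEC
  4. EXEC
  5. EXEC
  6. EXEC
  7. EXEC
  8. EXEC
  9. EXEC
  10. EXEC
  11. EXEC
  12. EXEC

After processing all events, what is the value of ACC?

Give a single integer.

Answer: -6

Derivation:
Event 1 (INT 1): INT 1 arrives: push (MAIN, PC=0), enter IRQ1 at PC=0 (depth now 1)
Event 2 (INT 1): INT 1 arrives: push (IRQ1, PC=0), enter IRQ1 at PC=0 (depth now 2)
Event 3 (EXEC): [IRQ1] PC=0: DEC 1 -> ACC=-1
Event 4 (EXEC): [IRQ1] PC=1: IRET -> resume IRQ1 at PC=0 (depth now 1)
Event 5 (EXEC): [IRQ1] PC=0: DEC 1 -> ACC=-2
Event 6 (EXEC): [IRQ1] PC=1: IRET -> resume MAIN at PC=0 (depth now 0)
Event 7 (EXEC): [MAIN] PC=0: DEC 1 -> ACC=-3
Event 8 (EXEC): [MAIN] PC=1: DEC 5 -> ACC=-8
Event 9 (EXEC): [MAIN] PC=2: NOP
Event 10 (EXEC): [MAIN] PC=3: INC 2 -> ACC=-6
Event 11 (EXEC): [MAIN] PC=4: NOP
Event 12 (EXEC): [MAIN] PC=5: HALT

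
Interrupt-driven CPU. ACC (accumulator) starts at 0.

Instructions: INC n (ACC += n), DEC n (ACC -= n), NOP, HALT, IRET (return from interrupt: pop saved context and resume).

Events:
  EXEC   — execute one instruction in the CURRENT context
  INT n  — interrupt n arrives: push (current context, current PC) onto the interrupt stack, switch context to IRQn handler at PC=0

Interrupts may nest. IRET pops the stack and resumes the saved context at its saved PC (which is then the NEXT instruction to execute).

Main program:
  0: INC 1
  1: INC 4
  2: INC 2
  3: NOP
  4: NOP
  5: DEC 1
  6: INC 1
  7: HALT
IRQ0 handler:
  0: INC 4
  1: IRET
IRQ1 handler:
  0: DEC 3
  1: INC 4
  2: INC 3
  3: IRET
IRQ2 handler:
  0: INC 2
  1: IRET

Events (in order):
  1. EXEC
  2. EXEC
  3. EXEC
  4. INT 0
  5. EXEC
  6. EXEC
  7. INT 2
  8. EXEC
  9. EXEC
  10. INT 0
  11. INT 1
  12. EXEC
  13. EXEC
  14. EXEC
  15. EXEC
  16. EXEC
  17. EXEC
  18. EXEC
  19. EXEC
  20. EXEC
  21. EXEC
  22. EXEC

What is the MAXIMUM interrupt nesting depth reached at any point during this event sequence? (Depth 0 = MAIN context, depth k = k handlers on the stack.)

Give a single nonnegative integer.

Answer: 2

Derivation:
Event 1 (EXEC): [MAIN] PC=0: INC 1 -> ACC=1 [depth=0]
Event 2 (EXEC): [MAIN] PC=1: INC 4 -> ACC=5 [depth=0]
Event 3 (EXEC): [MAIN] PC=2: INC 2 -> ACC=7 [depth=0]
Event 4 (INT 0): INT 0 arrives: push (MAIN, PC=3), enter IRQ0 at PC=0 (depth now 1) [depth=1]
Event 5 (EXEC): [IRQ0] PC=0: INC 4 -> ACC=11 [depth=1]
Event 6 (EXEC): [IRQ0] PC=1: IRET -> resume MAIN at PC=3 (depth now 0) [depth=0]
Event 7 (INT 2): INT 2 arrives: push (MAIN, PC=3), enter IRQ2 at PC=0 (depth now 1) [depth=1]
Event 8 (EXEC): [IRQ2] PC=0: INC 2 -> ACC=13 [depth=1]
Event 9 (EXEC): [IRQ2] PC=1: IRET -> resume MAIN at PC=3 (depth now 0) [depth=0]
Event 10 (INT 0): INT 0 arrives: push (MAIN, PC=3), enter IRQ0 at PC=0 (depth now 1) [depth=1]
Event 11 (INT 1): INT 1 arrives: push (IRQ0, PC=0), enter IRQ1 at PC=0 (depth now 2) [depth=2]
Event 12 (EXEC): [IRQ1] PC=0: DEC 3 -> ACC=10 [depth=2]
Event 13 (EXEC): [IRQ1] PC=1: INC 4 -> ACC=14 [depth=2]
Event 14 (EXEC): [IRQ1] PC=2: INC 3 -> ACC=17 [depth=2]
Event 15 (EXEC): [IRQ1] PC=3: IRET -> resume IRQ0 at PC=0 (depth now 1) [depth=1]
Event 16 (EXEC): [IRQ0] PC=0: INC 4 -> ACC=21 [depth=1]
Event 17 (EXEC): [IRQ0] PC=1: IRET -> resume MAIN at PC=3 (depth now 0) [depth=0]
Event 18 (EXEC): [MAIN] PC=3: NOP [depth=0]
Event 19 (EXEC): [MAIN] PC=4: NOP [depth=0]
Event 20 (EXEC): [MAIN] PC=5: DEC 1 -> ACC=20 [depth=0]
Event 21 (EXEC): [MAIN] PC=6: INC 1 -> ACC=21 [depth=0]
Event 22 (EXEC): [MAIN] PC=7: HALT [depth=0]
Max depth observed: 2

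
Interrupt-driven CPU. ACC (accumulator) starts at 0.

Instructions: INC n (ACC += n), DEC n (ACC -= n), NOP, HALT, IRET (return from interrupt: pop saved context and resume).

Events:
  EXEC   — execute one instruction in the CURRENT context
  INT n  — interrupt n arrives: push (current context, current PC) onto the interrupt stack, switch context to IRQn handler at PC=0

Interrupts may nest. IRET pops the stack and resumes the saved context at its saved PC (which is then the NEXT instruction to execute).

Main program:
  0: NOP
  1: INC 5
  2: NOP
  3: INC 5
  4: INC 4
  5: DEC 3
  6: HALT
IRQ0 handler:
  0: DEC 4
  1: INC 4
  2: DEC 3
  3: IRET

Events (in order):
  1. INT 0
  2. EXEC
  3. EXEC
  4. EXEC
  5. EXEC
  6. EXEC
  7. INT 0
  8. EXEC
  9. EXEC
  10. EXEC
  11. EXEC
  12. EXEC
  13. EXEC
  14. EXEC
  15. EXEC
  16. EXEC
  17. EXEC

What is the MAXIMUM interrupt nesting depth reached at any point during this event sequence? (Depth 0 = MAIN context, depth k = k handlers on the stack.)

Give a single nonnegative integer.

Event 1 (INT 0): INT 0 arrives: push (MAIN, PC=0), enter IRQ0 at PC=0 (depth now 1) [depth=1]
Event 2 (EXEC): [IRQ0] PC=0: DEC 4 -> ACC=-4 [depth=1]
Event 3 (EXEC): [IRQ0] PC=1: INC 4 -> ACC=0 [depth=1]
Event 4 (EXEC): [IRQ0] PC=2: DEC 3 -> ACC=-3 [depth=1]
Event 5 (EXEC): [IRQ0] PC=3: IRET -> resume MAIN at PC=0 (depth now 0) [depth=0]
Event 6 (EXEC): [MAIN] PC=0: NOP [depth=0]
Event 7 (INT 0): INT 0 arrives: push (MAIN, PC=1), enter IRQ0 at PC=0 (depth now 1) [depth=1]
Event 8 (EXEC): [IRQ0] PC=0: DEC 4 -> ACC=-7 [depth=1]
Event 9 (EXEC): [IRQ0] PC=1: INC 4 -> ACC=-3 [depth=1]
Event 10 (EXEC): [IRQ0] PC=2: DEC 3 -> ACC=-6 [depth=1]
Event 11 (EXEC): [IRQ0] PC=3: IRET -> resume MAIN at PC=1 (depth now 0) [depth=0]
Event 12 (EXEC): [MAIN] PC=1: INC 5 -> ACC=-1 [depth=0]
Event 13 (EXEC): [MAIN] PC=2: NOP [depth=0]
Event 14 (EXEC): [MAIN] PC=3: INC 5 -> ACC=4 [depth=0]
Event 15 (EXEC): [MAIN] PC=4: INC 4 -> ACC=8 [depth=0]
Event 16 (EXEC): [MAIN] PC=5: DEC 3 -> ACC=5 [depth=0]
Event 17 (EXEC): [MAIN] PC=6: HALT [depth=0]
Max depth observed: 1

Answer: 1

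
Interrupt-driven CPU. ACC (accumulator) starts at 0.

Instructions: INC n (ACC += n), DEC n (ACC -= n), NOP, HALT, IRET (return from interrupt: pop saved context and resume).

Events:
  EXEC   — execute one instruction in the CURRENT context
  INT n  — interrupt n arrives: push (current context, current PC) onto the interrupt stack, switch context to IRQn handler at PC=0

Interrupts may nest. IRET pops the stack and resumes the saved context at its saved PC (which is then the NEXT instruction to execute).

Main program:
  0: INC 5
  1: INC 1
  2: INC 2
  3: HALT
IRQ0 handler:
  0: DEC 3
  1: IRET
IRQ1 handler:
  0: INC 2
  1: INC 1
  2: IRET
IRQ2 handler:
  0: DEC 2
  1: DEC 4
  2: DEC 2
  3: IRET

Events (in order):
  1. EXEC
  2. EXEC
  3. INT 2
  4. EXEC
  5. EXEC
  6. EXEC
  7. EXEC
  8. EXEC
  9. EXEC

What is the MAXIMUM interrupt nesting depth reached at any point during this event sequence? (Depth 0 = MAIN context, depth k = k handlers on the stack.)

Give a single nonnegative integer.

Answer: 1

Derivation:
Event 1 (EXEC): [MAIN] PC=0: INC 5 -> ACC=5 [depth=0]
Event 2 (EXEC): [MAIN] PC=1: INC 1 -> ACC=6 [depth=0]
Event 3 (INT 2): INT 2 arrives: push (MAIN, PC=2), enter IRQ2 at PC=0 (depth now 1) [depth=1]
Event 4 (EXEC): [IRQ2] PC=0: DEC 2 -> ACC=4 [depth=1]
Event 5 (EXEC): [IRQ2] PC=1: DEC 4 -> ACC=0 [depth=1]
Event 6 (EXEC): [IRQ2] PC=2: DEC 2 -> ACC=-2 [depth=1]
Event 7 (EXEC): [IRQ2] PC=3: IRET -> resume MAIN at PC=2 (depth now 0) [depth=0]
Event 8 (EXEC): [MAIN] PC=2: INC 2 -> ACC=0 [depth=0]
Event 9 (EXEC): [MAIN] PC=3: HALT [depth=0]
Max depth observed: 1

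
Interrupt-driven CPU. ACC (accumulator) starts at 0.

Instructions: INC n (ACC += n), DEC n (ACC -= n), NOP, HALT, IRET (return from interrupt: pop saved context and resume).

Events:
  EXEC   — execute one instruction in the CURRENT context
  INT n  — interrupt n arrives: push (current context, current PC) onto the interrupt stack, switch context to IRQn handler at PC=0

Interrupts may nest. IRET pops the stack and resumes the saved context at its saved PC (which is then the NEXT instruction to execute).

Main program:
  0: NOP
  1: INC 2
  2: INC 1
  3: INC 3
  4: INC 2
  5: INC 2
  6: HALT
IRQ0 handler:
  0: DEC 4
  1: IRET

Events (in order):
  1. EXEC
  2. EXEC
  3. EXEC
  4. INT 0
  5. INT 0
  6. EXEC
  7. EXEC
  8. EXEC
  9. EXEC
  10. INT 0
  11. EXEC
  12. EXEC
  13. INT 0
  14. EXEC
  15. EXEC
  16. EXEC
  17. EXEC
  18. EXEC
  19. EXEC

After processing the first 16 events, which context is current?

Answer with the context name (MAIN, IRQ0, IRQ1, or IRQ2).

Event 1 (EXEC): [MAIN] PC=0: NOP
Event 2 (EXEC): [MAIN] PC=1: INC 2 -> ACC=2
Event 3 (EXEC): [MAIN] PC=2: INC 1 -> ACC=3
Event 4 (INT 0): INT 0 arrives: push (MAIN, PC=3), enter IRQ0 at PC=0 (depth now 1)
Event 5 (INT 0): INT 0 arrives: push (IRQ0, PC=0), enter IRQ0 at PC=0 (depth now 2)
Event 6 (EXEC): [IRQ0] PC=0: DEC 4 -> ACC=-1
Event 7 (EXEC): [IRQ0] PC=1: IRET -> resume IRQ0 at PC=0 (depth now 1)
Event 8 (EXEC): [IRQ0] PC=0: DEC 4 -> ACC=-5
Event 9 (EXEC): [IRQ0] PC=1: IRET -> resume MAIN at PC=3 (depth now 0)
Event 10 (INT 0): INT 0 arrives: push (MAIN, PC=3), enter IRQ0 at PC=0 (depth now 1)
Event 11 (EXEC): [IRQ0] PC=0: DEC 4 -> ACC=-9
Event 12 (EXEC): [IRQ0] PC=1: IRET -> resume MAIN at PC=3 (depth now 0)
Event 13 (INT 0): INT 0 arrives: push (MAIN, PC=3), enter IRQ0 at PC=0 (depth now 1)
Event 14 (EXEC): [IRQ0] PC=0: DEC 4 -> ACC=-13
Event 15 (EXEC): [IRQ0] PC=1: IRET -> resume MAIN at PC=3 (depth now 0)
Event 16 (EXEC): [MAIN] PC=3: INC 3 -> ACC=-10

Answer: MAIN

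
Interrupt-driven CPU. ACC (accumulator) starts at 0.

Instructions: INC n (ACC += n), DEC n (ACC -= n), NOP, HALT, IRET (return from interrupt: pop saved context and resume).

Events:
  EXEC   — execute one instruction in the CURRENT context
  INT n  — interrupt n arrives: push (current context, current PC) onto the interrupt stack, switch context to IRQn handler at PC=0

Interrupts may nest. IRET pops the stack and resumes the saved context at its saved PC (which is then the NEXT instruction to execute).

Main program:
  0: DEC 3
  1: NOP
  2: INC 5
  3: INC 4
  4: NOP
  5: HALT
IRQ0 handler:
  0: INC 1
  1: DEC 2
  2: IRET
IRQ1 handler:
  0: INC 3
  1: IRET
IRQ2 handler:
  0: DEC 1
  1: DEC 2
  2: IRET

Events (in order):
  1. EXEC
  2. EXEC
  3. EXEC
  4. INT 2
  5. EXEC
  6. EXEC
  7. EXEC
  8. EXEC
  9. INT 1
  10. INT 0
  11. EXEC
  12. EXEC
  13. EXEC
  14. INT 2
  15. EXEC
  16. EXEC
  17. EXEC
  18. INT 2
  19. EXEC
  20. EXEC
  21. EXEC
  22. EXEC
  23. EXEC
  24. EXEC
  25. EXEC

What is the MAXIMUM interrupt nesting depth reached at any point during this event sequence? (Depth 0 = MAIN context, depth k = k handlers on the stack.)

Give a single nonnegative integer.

Answer: 2

Derivation:
Event 1 (EXEC): [MAIN] PC=0: DEC 3 -> ACC=-3 [depth=0]
Event 2 (EXEC): [MAIN] PC=1: NOP [depth=0]
Event 3 (EXEC): [MAIN] PC=2: INC 5 -> ACC=2 [depth=0]
Event 4 (INT 2): INT 2 arrives: push (MAIN, PC=3), enter IRQ2 at PC=0 (depth now 1) [depth=1]
Event 5 (EXEC): [IRQ2] PC=0: DEC 1 -> ACC=1 [depth=1]
Event 6 (EXEC): [IRQ2] PC=1: DEC 2 -> ACC=-1 [depth=1]
Event 7 (EXEC): [IRQ2] PC=2: IRET -> resume MAIN at PC=3 (depth now 0) [depth=0]
Event 8 (EXEC): [MAIN] PC=3: INC 4 -> ACC=3 [depth=0]
Event 9 (INT 1): INT 1 arrives: push (MAIN, PC=4), enter IRQ1 at PC=0 (depth now 1) [depth=1]
Event 10 (INT 0): INT 0 arrives: push (IRQ1, PC=0), enter IRQ0 at PC=0 (depth now 2) [depth=2]
Event 11 (EXEC): [IRQ0] PC=0: INC 1 -> ACC=4 [depth=2]
Event 12 (EXEC): [IRQ0] PC=1: DEC 2 -> ACC=2 [depth=2]
Event 13 (EXEC): [IRQ0] PC=2: IRET -> resume IRQ1 at PC=0 (depth now 1) [depth=1]
Event 14 (INT 2): INT 2 arrives: push (IRQ1, PC=0), enter IRQ2 at PC=0 (depth now 2) [depth=2]
Event 15 (EXEC): [IRQ2] PC=0: DEC 1 -> ACC=1 [depth=2]
Event 16 (EXEC): [IRQ2] PC=1: DEC 2 -> ACC=-1 [depth=2]
Event 17 (EXEC): [IRQ2] PC=2: IRET -> resume IRQ1 at PC=0 (depth now 1) [depth=1]
Event 18 (INT 2): INT 2 arrives: push (IRQ1, PC=0), enter IRQ2 at PC=0 (depth now 2) [depth=2]
Event 19 (EXEC): [IRQ2] PC=0: DEC 1 -> ACC=-2 [depth=2]
Event 20 (EXEC): [IRQ2] PC=1: DEC 2 -> ACC=-4 [depth=2]
Event 21 (EXEC): [IRQ2] PC=2: IRET -> resume IRQ1 at PC=0 (depth now 1) [depth=1]
Event 22 (EXEC): [IRQ1] PC=0: INC 3 -> ACC=-1 [depth=1]
Event 23 (EXEC): [IRQ1] PC=1: IRET -> resume MAIN at PC=4 (depth now 0) [depth=0]
Event 24 (EXEC): [MAIN] PC=4: NOP [depth=0]
Event 25 (EXEC): [MAIN] PC=5: HALT [depth=0]
Max depth observed: 2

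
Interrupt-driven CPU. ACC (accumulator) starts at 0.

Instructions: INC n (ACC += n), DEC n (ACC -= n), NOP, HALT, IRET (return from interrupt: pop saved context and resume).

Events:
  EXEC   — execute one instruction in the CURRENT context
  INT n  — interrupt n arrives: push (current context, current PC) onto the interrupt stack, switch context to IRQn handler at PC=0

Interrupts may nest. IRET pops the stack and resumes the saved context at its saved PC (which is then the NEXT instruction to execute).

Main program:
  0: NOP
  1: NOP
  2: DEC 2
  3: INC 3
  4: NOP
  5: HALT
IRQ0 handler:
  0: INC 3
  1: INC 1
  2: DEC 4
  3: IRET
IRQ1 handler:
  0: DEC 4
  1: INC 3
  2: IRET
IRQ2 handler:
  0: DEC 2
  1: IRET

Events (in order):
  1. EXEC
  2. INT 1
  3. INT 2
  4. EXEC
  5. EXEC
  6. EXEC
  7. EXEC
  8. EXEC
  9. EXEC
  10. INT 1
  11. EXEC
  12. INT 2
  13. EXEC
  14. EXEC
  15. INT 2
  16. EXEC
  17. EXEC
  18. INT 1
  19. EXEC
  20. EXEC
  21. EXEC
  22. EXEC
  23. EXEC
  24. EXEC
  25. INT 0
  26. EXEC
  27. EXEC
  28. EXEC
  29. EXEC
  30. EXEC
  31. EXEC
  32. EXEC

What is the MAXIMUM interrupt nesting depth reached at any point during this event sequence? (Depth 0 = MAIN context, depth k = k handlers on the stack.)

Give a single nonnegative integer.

Answer: 2

Derivation:
Event 1 (EXEC): [MAIN] PC=0: NOP [depth=0]
Event 2 (INT 1): INT 1 arrives: push (MAIN, PC=1), enter IRQ1 at PC=0 (depth now 1) [depth=1]
Event 3 (INT 2): INT 2 arrives: push (IRQ1, PC=0), enter IRQ2 at PC=0 (depth now 2) [depth=2]
Event 4 (EXEC): [IRQ2] PC=0: DEC 2 -> ACC=-2 [depth=2]
Event 5 (EXEC): [IRQ2] PC=1: IRET -> resume IRQ1 at PC=0 (depth now 1) [depth=1]
Event 6 (EXEC): [IRQ1] PC=0: DEC 4 -> ACC=-6 [depth=1]
Event 7 (EXEC): [IRQ1] PC=1: INC 3 -> ACC=-3 [depth=1]
Event 8 (EXEC): [IRQ1] PC=2: IRET -> resume MAIN at PC=1 (depth now 0) [depth=0]
Event 9 (EXEC): [MAIN] PC=1: NOP [depth=0]
Event 10 (INT 1): INT 1 arrives: push (MAIN, PC=2), enter IRQ1 at PC=0 (depth now 1) [depth=1]
Event 11 (EXEC): [IRQ1] PC=0: DEC 4 -> ACC=-7 [depth=1]
Event 12 (INT 2): INT 2 arrives: push (IRQ1, PC=1), enter IRQ2 at PC=0 (depth now 2) [depth=2]
Event 13 (EXEC): [IRQ2] PC=0: DEC 2 -> ACC=-9 [depth=2]
Event 14 (EXEC): [IRQ2] PC=1: IRET -> resume IRQ1 at PC=1 (depth now 1) [depth=1]
Event 15 (INT 2): INT 2 arrives: push (IRQ1, PC=1), enter IRQ2 at PC=0 (depth now 2) [depth=2]
Event 16 (EXEC): [IRQ2] PC=0: DEC 2 -> ACC=-11 [depth=2]
Event 17 (EXEC): [IRQ2] PC=1: IRET -> resume IRQ1 at PC=1 (depth now 1) [depth=1]
Event 18 (INT 1): INT 1 arrives: push (IRQ1, PC=1), enter IRQ1 at PC=0 (depth now 2) [depth=2]
Event 19 (EXEC): [IRQ1] PC=0: DEC 4 -> ACC=-15 [depth=2]
Event 20 (EXEC): [IRQ1] PC=1: INC 3 -> ACC=-12 [depth=2]
Event 21 (EXEC): [IRQ1] PC=2: IRET -> resume IRQ1 at PC=1 (depth now 1) [depth=1]
Event 22 (EXEC): [IRQ1] PC=1: INC 3 -> ACC=-9 [depth=1]
Event 23 (EXEC): [IRQ1] PC=2: IRET -> resume MAIN at PC=2 (depth now 0) [depth=0]
Event 24 (EXEC): [MAIN] PC=2: DEC 2 -> ACC=-11 [depth=0]
Event 25 (INT 0): INT 0 arrives: push (MAIN, PC=3), enter IRQ0 at PC=0 (depth now 1) [depth=1]
Event 26 (EXEC): [IRQ0] PC=0: INC 3 -> ACC=-8 [depth=1]
Event 27 (EXEC): [IRQ0] PC=1: INC 1 -> ACC=-7 [depth=1]
Event 28 (EXEC): [IRQ0] PC=2: DEC 4 -> ACC=-11 [depth=1]
Event 29 (EXEC): [IRQ0] PC=3: IRET -> resume MAIN at PC=3 (depth now 0) [depth=0]
Event 30 (EXEC): [MAIN] PC=3: INC 3 -> ACC=-8 [depth=0]
Event 31 (EXEC): [MAIN] PC=4: NOP [depth=0]
Event 32 (EXEC): [MAIN] PC=5: HALT [depth=0]
Max depth observed: 2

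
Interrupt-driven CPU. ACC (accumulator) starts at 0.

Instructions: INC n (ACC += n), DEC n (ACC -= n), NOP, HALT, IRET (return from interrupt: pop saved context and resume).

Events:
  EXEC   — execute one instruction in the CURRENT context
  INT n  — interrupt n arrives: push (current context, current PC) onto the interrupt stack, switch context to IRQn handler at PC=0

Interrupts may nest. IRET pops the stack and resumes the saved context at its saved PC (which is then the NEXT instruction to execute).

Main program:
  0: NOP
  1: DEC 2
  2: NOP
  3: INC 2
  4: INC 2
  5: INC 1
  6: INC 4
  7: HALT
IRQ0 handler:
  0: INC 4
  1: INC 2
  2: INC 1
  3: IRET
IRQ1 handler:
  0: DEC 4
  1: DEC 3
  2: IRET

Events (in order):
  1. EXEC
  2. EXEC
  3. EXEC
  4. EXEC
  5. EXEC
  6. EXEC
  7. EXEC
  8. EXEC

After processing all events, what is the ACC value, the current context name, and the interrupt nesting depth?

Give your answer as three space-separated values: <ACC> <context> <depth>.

Answer: 7 MAIN 0

Derivation:
Event 1 (EXEC): [MAIN] PC=0: NOP
Event 2 (EXEC): [MAIN] PC=1: DEC 2 -> ACC=-2
Event 3 (EXEC): [MAIN] PC=2: NOP
Event 4 (EXEC): [MAIN] PC=3: INC 2 -> ACC=0
Event 5 (EXEC): [MAIN] PC=4: INC 2 -> ACC=2
Event 6 (EXEC): [MAIN] PC=5: INC 1 -> ACC=3
Event 7 (EXEC): [MAIN] PC=6: INC 4 -> ACC=7
Event 8 (EXEC): [MAIN] PC=7: HALT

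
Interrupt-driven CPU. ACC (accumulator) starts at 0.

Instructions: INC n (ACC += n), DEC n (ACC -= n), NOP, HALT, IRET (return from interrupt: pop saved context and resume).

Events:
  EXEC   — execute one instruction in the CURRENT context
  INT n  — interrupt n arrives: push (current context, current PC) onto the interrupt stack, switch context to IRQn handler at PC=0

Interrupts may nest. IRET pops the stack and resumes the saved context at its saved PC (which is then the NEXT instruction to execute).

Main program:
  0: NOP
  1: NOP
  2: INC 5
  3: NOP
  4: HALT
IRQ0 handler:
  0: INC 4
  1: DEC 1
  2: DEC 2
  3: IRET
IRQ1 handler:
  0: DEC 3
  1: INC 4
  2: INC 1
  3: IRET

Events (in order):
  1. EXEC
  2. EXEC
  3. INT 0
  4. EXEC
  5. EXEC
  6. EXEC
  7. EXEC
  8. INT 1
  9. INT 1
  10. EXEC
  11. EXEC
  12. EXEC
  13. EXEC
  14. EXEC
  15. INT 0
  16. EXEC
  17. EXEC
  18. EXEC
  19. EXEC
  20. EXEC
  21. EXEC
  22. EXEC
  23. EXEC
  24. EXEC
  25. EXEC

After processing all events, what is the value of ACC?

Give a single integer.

Answer: 11

Derivation:
Event 1 (EXEC): [MAIN] PC=0: NOP
Event 2 (EXEC): [MAIN] PC=1: NOP
Event 3 (INT 0): INT 0 arrives: push (MAIN, PC=2), enter IRQ0 at PC=0 (depth now 1)
Event 4 (EXEC): [IRQ0] PC=0: INC 4 -> ACC=4
Event 5 (EXEC): [IRQ0] PC=1: DEC 1 -> ACC=3
Event 6 (EXEC): [IRQ0] PC=2: DEC 2 -> ACC=1
Event 7 (EXEC): [IRQ0] PC=3: IRET -> resume MAIN at PC=2 (depth now 0)
Event 8 (INT 1): INT 1 arrives: push (MAIN, PC=2), enter IRQ1 at PC=0 (depth now 1)
Event 9 (INT 1): INT 1 arrives: push (IRQ1, PC=0), enter IRQ1 at PC=0 (depth now 2)
Event 10 (EXEC): [IRQ1] PC=0: DEC 3 -> ACC=-2
Event 11 (EXEC): [IRQ1] PC=1: INC 4 -> ACC=2
Event 12 (EXEC): [IRQ1] PC=2: INC 1 -> ACC=3
Event 13 (EXEC): [IRQ1] PC=3: IRET -> resume IRQ1 at PC=0 (depth now 1)
Event 14 (EXEC): [IRQ1] PC=0: DEC 3 -> ACC=0
Event 15 (INT 0): INT 0 arrives: push (IRQ1, PC=1), enter IRQ0 at PC=0 (depth now 2)
Event 16 (EXEC): [IRQ0] PC=0: INC 4 -> ACC=4
Event 17 (EXEC): [IRQ0] PC=1: DEC 1 -> ACC=3
Event 18 (EXEC): [IRQ0] PC=2: DEC 2 -> ACC=1
Event 19 (EXEC): [IRQ0] PC=3: IRET -> resume IRQ1 at PC=1 (depth now 1)
Event 20 (EXEC): [IRQ1] PC=1: INC 4 -> ACC=5
Event 21 (EXEC): [IRQ1] PC=2: INC 1 -> ACC=6
Event 22 (EXEC): [IRQ1] PC=3: IRET -> resume MAIN at PC=2 (depth now 0)
Event 23 (EXEC): [MAIN] PC=2: INC 5 -> ACC=11
Event 24 (EXEC): [MAIN] PC=3: NOP
Event 25 (EXEC): [MAIN] PC=4: HALT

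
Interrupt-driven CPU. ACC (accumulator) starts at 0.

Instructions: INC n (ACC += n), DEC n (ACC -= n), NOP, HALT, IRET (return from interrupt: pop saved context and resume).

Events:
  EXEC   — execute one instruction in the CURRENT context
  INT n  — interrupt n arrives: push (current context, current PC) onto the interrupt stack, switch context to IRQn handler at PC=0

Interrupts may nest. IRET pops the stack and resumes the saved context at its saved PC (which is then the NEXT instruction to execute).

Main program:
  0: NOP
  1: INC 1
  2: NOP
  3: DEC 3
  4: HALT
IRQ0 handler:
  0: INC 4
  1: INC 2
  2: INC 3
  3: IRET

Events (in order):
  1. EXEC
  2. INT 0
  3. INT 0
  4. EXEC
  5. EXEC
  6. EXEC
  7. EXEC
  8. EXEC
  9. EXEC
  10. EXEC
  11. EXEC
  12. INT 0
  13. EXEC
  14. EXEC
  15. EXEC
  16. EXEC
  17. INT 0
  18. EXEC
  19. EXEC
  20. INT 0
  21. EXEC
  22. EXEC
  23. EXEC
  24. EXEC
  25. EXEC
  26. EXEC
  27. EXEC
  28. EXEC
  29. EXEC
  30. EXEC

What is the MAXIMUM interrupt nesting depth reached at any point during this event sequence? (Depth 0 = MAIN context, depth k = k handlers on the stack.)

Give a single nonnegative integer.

Event 1 (EXEC): [MAIN] PC=0: NOP [depth=0]
Event 2 (INT 0): INT 0 arrives: push (MAIN, PC=1), enter IRQ0 at PC=0 (depth now 1) [depth=1]
Event 3 (INT 0): INT 0 arrives: push (IRQ0, PC=0), enter IRQ0 at PC=0 (depth now 2) [depth=2]
Event 4 (EXEC): [IRQ0] PC=0: INC 4 -> ACC=4 [depth=2]
Event 5 (EXEC): [IRQ0] PC=1: INC 2 -> ACC=6 [depth=2]
Event 6 (EXEC): [IRQ0] PC=2: INC 3 -> ACC=9 [depth=2]
Event 7 (EXEC): [IRQ0] PC=3: IRET -> resume IRQ0 at PC=0 (depth now 1) [depth=1]
Event 8 (EXEC): [IRQ0] PC=0: INC 4 -> ACC=13 [depth=1]
Event 9 (EXEC): [IRQ0] PC=1: INC 2 -> ACC=15 [depth=1]
Event 10 (EXEC): [IRQ0] PC=2: INC 3 -> ACC=18 [depth=1]
Event 11 (EXEC): [IRQ0] PC=3: IRET -> resume MAIN at PC=1 (depth now 0) [depth=0]
Event 12 (INT 0): INT 0 arrives: push (MAIN, PC=1), enter IRQ0 at PC=0 (depth now 1) [depth=1]
Event 13 (EXEC): [IRQ0] PC=0: INC 4 -> ACC=22 [depth=1]
Event 14 (EXEC): [IRQ0] PC=1: INC 2 -> ACC=24 [depth=1]
Event 15 (EXEC): [IRQ0] PC=2: INC 3 -> ACC=27 [depth=1]
Event 16 (EXEC): [IRQ0] PC=3: IRET -> resume MAIN at PC=1 (depth now 0) [depth=0]
Event 17 (INT 0): INT 0 arrives: push (MAIN, PC=1), enter IRQ0 at PC=0 (depth now 1) [depth=1]
Event 18 (EXEC): [IRQ0] PC=0: INC 4 -> ACC=31 [depth=1]
Event 19 (EXEC): [IRQ0] PC=1: INC 2 -> ACC=33 [depth=1]
Event 20 (INT 0): INT 0 arrives: push (IRQ0, PC=2), enter IRQ0 at PC=0 (depth now 2) [depth=2]
Event 21 (EXEC): [IRQ0] PC=0: INC 4 -> ACC=37 [depth=2]
Event 22 (EXEC): [IRQ0] PC=1: INC 2 -> ACC=39 [depth=2]
Event 23 (EXEC): [IRQ0] PC=2: INC 3 -> ACC=42 [depth=2]
Event 24 (EXEC): [IRQ0] PC=3: IRET -> resume IRQ0 at PC=2 (depth now 1) [depth=1]
Event 25 (EXEC): [IRQ0] PC=2: INC 3 -> ACC=45 [depth=1]
Event 26 (EXEC): [IRQ0] PC=3: IRET -> resume MAIN at PC=1 (depth now 0) [depth=0]
Event 27 (EXEC): [MAIN] PC=1: INC 1 -> ACC=46 [depth=0]
Event 28 (EXEC): [MAIN] PC=2: NOP [depth=0]
Event 29 (EXEC): [MAIN] PC=3: DEC 3 -> ACC=43 [depth=0]
Event 30 (EXEC): [MAIN] PC=4: HALT [depth=0]
Max depth observed: 2

Answer: 2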